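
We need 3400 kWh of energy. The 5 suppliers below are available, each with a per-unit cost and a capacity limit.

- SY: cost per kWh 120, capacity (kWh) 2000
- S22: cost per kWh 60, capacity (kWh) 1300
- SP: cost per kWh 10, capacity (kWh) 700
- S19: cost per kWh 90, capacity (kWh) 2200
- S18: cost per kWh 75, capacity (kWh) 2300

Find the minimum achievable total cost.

190000

Cheapest first:
SP (10): use full 700 — 2700 kWh to go.
S22 (60): use full 1300 — 1400 kWh to go.
S18 at 75: take 1400 of its 2300 — requirement met.
S19, SY: unused.
Cost = 700×10 + 1300×60 + 1400×75 = 190000.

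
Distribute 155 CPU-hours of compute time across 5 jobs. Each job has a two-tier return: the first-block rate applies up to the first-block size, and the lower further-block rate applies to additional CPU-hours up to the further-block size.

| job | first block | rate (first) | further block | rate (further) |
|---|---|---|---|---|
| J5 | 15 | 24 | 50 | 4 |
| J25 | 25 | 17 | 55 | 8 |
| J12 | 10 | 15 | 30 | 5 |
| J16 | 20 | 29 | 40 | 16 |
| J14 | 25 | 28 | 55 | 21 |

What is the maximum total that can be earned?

3460

Order all 10 blocks by rate: J16/first 29 > J14/first 28 > J5/first 24 > J14/second 21 > J25/first 17 > J16/second 16 > J12/first 15 > J25/second 8 > J12/second 5 > J5/second 4.
J16/first (29): +20 — 135 left.
J14/first (28): +25 — 110 left.
J5/first (24): +15 — 95 left.
J14 second at 21: fill all 55 — 40 left.
J25/first (17): +25 — 15 left.
J16 second at 16: only 15 left, fill 15.
Total = 29×20 + 28×25 + 24×15 + 21×55 + 17×25 + 16×15 = 3460.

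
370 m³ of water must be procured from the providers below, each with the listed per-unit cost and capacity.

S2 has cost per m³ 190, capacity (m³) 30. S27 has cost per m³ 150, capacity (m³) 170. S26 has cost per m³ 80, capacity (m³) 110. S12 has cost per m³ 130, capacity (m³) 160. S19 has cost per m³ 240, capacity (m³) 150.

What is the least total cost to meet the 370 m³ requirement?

Use providers in increasing cost order.
Take 110 from S26 at 80 — need 260 more.
Take 160 from S12 at 130 — need 100 more.
S27 (150): take the remaining 100 — done.
S2, S19: unused.
Cost = 110×80 + 160×130 + 100×150 = 44600.

44600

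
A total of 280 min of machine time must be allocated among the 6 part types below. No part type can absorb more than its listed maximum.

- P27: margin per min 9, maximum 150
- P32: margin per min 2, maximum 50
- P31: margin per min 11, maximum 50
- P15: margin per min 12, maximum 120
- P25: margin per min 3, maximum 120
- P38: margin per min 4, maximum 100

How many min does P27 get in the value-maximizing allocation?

Order the part types by margin per min: P15 12 > P31 11 > P27 9 > P38 4 > P25 3 > P32 2.
P15 takes 120 to reach its cap of 120 ; 160 left.
P31: +50 to 50 (cap) ; 110 left.
P27: +110 (room for 150) → 110. Pool exhausted.

110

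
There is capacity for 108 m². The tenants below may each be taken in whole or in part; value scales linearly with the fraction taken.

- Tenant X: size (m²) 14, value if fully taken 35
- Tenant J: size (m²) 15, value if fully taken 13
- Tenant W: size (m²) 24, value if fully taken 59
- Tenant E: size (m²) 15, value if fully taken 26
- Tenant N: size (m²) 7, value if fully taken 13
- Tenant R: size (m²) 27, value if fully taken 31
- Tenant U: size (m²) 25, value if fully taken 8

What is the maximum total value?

178.92

Best value per unit of size first: Tenant X 35/14≈2.5, Tenant W 59/24≈2.46, Tenant N 13/7≈1.86, Tenant E 26/15≈1.73, Tenant R 31/27≈1.15, Tenant J 13/15≈0.867, Tenant U 8/25≈0.32.
Take all of Tenant X (14 m², value 35) ; 94 m² left.
Take all of Tenant W (24 m², value 59) ; 70 m² left.
Tenant N: take in full, 7 m² for value 13 ; 63 left.
Take all of Tenant E (15 m², value 26) ; 48 m² left.
Tenant R: take in full, 27 m² for value 31 ; 21 left.
All 15 m² of Tenant J fit (value 13) ; 6 remain.
Fill the last 6 m² with part of Tenant U: 6/25 of it earns 1.92.
Total value = 178.92.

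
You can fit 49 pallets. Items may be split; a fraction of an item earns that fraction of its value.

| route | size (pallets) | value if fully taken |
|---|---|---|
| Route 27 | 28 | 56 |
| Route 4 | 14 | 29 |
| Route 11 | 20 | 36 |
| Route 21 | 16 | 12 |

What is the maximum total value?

97.6

Rank by value-to-size ratio: Route 4 29/14≈2.07, Route 27 56/28≈2, Route 11 36/20≈1.8, Route 21 12/16≈0.75.
Take all of Route 4 (14 pallets, value 29) → 35 pallets left.
Take all of Route 27 (28 pallets, value 56) → 7 pallets left.
7 pallets left: a 7/20 share of Route 11 gives 36×7/20 = 12.6.
Total value = 97.6.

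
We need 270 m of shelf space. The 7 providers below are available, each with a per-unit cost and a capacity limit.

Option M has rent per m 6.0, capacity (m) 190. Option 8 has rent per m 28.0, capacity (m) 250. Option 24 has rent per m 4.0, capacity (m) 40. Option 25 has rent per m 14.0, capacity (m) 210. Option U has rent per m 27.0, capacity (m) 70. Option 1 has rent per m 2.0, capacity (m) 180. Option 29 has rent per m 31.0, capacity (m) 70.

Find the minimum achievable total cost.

820

Cheapest first:
Option 1 at 2.0: take all 180 m ; 90 still needed.
Take 40 from Option 24 at 4.0 ; need 50 more.
Option M (6.0): take the remaining 50 ; done.
Option 25, Option U, Option 8, Option 29: unused.
Cost = 180×2.0 + 40×4.0 + 50×6.0 = 820.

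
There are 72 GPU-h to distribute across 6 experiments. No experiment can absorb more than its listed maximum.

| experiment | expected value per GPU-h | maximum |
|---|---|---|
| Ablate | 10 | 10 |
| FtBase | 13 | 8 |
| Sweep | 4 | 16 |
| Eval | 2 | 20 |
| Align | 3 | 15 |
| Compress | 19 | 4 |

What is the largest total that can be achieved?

427

Rank by expected value per GPU-h: Compress 19 > FtBase 13 > Ablate 10 > Sweep 4 > Align 3 > Eval 2.
Compress takes 4 to reach its cap of 4 — 68 left.
FtBase takes 8 to reach its cap of 8 — 60 left.
Give Ablate 10 to hit its cap of 10 — 50 left.
Sweep takes 16 to reach its cap of 16 — 34 left.
Align takes 15 to reach its cap of 15 — 19 left.
Eval: +19 (room for 20) → 19. Pool exhausted.
Total = 10×10 + 13×8 + 4×16 + 2×19 + 3×15 + 19×4 = 427.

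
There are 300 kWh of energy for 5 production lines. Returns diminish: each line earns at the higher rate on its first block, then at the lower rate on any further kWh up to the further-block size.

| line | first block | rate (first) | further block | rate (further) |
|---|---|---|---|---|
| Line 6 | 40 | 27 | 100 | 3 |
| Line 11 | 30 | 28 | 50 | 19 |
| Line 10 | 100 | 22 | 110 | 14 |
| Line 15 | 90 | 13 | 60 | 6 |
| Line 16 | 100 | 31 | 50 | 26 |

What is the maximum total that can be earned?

Rank every tier by rate: Line 16/tier1 31 > Line 11/tier1 28 > Line 6/tier1 27 > Line 16/tier2 26 > Line 10/tier1 22 > Line 11/tier2 19 > Line 10/tier2 14 > Line 15/tier1 13 > Line 15/tier2 6 > Line 6/tier2 3.
Line 16 tier1 at 31: fill all 100 — 200 left.
Line 11/tier1 (28): +30 — 170 left.
Line 6 tier1 at 27: fill all 40 — 130 left.
Line 16/tier2 (26): +50 — 80 left.
80 remain; put them into Line 10 tier1 at 22.
Total = 31×100 + 28×30 + 27×40 + 26×50 + 22×80 = 8080.

8080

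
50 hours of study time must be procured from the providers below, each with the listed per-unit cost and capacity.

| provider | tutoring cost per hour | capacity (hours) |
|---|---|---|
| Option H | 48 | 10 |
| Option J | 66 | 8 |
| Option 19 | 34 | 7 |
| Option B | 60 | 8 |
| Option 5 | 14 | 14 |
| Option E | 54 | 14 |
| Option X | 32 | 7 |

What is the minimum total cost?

1786

Cheapest first:
Option 5 at 14: take all 14 hours → 36 still needed.
Option X (32): use full 7 → 29 hours to go.
Option 19 (34): use full 7 → 22 hours to go.
Take 10 from Option H at 48 → need 12 more.
Option E at 54: take 12 of its 14 → requirement met.
Option B, Option J: unused.
Cost = 14×14 + 7×32 + 7×34 + 10×48 + 12×54 = 1786.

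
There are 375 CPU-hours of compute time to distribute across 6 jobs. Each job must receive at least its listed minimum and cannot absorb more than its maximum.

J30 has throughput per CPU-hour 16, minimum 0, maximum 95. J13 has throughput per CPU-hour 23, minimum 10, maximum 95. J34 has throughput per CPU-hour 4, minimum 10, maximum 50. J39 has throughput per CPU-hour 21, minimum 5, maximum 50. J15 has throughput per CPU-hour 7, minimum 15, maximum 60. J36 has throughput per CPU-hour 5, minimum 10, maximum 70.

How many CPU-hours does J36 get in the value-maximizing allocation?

Meeting every minimum uses 0+10+10+5+15+10 = 50 CPU-hours, leaving 325.
Highest throughput per CPU-hour first: J13 23 > J39 21 > J30 16 > J15 7 > J36 5 > J34 4.
Give J13 85 more to hit its cap of 95 ; 240 left.
Give J39 45 more to hit its cap of 50 ; 195 left.
Give J30 95 more to hit its cap of 95 ; 100 left.
Give J15 45 more to hit its cap of 60 ; 55 left.
J36 has room for 60 more but only 55 remain, so it gets 65.

65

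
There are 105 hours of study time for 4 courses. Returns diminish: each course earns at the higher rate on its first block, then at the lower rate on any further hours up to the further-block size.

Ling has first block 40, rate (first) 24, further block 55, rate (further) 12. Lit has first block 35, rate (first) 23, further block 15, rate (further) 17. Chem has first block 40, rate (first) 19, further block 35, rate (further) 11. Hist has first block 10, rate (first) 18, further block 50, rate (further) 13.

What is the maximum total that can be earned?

2335

Rank every tier by rate: Ling/first 24 > Lit/first 23 > Chem/first 19 > Hist/first 18 > Lit/second 17 > Hist/second 13 > Ling/second 12 > Chem/second 11.
Fill Ling first block (40 at 24) → 65 left.
Fill Lit first block (35 at 23) → 30 left.
Chem first at 19: only 30 left, fill 30.
Total = 24×40 + 23×35 + 19×30 = 2335.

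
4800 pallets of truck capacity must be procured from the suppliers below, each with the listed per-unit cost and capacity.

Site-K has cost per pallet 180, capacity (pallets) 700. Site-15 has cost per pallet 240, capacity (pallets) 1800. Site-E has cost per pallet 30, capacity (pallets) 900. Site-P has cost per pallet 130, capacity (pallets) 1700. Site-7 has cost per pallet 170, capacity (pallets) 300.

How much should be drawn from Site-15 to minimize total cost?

1200

Cheapest first:
Take 900 from Site-E at 30 ; need 3900 more.
Site-P at 130: take all 1700 pallets ; 2200 still needed.
Site-7 at 170: take all 300 pallets ; 1900 still needed.
Site-K at 180: take all 700 pallets ; 1200 still needed.
Site-15 at 240: take 1200 of its 1800 ; requirement met.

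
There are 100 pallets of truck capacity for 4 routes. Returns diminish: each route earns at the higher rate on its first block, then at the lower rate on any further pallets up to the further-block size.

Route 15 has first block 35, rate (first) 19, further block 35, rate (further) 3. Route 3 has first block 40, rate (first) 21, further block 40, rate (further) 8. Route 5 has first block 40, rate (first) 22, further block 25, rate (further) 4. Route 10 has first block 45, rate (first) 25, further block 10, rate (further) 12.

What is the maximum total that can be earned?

2320

Rank every tier by rate: Route 10/tier1 25 > Route 5/tier1 22 > Route 3/tier1 21 > Route 15/tier1 19 > Route 10/tier2 12 > Route 3/tier2 8 > Route 5/tier2 4 > Route 15/tier2 3.
Route 10/tier1 (25): +45 — 55 left.
Route 5/tier1 (22): +40 — 15 left.
Route 3 tier1 at 21: only 15 left, fill 15.
Total = 25×45 + 22×40 + 21×15 = 2320.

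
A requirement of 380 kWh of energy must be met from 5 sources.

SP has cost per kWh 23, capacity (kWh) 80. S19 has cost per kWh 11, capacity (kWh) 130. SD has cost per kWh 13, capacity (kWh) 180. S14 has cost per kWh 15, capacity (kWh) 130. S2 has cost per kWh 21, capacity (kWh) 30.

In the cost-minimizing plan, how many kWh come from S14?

Use sources in increasing cost order.
S19 (11): use full 130 ; 250 kWh to go.
Take 180 from SD at 13 ; need 70 more.
S14 at 15: take 70 of its 130 ; requirement met.
S2, SP: unused.

70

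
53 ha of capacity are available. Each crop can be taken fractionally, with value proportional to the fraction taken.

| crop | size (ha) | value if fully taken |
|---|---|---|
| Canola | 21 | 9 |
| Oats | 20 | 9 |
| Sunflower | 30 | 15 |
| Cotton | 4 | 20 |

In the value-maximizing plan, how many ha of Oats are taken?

19

Rank by value-to-size ratio: Cotton 20/4≈5, Sunflower 15/30≈0.5, Oats 9/20≈0.45, Canola 9/21≈0.429.
All 4 ha of Cotton fit (value 20) → 49 remain.
Sunflower: take in full, 30 ha for value 15 → 19 left.
19 ha left: a 19/20 share of Oats gives 9×19/20 = 8.55.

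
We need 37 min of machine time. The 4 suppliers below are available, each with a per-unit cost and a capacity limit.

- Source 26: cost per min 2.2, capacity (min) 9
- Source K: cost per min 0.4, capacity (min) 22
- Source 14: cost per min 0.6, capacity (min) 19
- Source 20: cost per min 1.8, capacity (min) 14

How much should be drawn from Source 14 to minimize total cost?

15

Fill from the cheapest supplier first.
Source K at 0.4: take all 22 min — 15 still needed.
Source 14 (0.6): take the remaining 15 — done.
Source 20, Source 26: unused.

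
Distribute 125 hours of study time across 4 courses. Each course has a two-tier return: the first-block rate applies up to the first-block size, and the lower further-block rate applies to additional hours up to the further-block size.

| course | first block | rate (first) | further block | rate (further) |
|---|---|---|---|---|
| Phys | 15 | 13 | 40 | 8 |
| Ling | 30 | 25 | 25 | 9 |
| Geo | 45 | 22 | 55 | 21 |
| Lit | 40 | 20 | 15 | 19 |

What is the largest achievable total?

2790

Treat each block as its own option and order by rate: Ling/tier1 25 > Geo/tier1 22 > Geo/tier2 21 > Lit/tier1 20 > Lit/tier2 19 > Phys/tier1 13 > Ling/tier2 9 > Phys/tier2 8.
Ling/tier1 (25): +30 → 95 left.
Fill Geo tier1 block (45 at 22) → 50 left.
Geo/tier2: +50 of 55 at 21; pool empty.
Total = 25×30 + 22×45 + 21×50 = 2790.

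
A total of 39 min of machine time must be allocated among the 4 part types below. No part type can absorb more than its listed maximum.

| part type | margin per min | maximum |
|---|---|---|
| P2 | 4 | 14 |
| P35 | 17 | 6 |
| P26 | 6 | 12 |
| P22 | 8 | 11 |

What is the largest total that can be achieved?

302

Order the part types by margin per min: P35 17 > P22 8 > P26 6 > P2 4.
P35 takes 6 to reach its cap of 6 → 33 left.
P22 takes 11 to reach its cap of 11 → 22 left.
P26 takes 12 to reach its cap of 12 → 10 left.
Only 10 left; P2 takes them to reach 10.
Total = 4×10 + 17×6 + 6×12 + 8×11 = 302.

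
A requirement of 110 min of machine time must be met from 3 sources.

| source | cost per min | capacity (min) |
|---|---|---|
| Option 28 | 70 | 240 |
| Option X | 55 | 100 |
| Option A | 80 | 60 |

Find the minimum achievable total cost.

6200

Fill from the cheapest source first.
Option X (55): use full 100 → 10 min to go.
Take 10 from Option 28 at 70 to finish.
Option A: unused.
Cost = 100×55 + 10×70 = 6200.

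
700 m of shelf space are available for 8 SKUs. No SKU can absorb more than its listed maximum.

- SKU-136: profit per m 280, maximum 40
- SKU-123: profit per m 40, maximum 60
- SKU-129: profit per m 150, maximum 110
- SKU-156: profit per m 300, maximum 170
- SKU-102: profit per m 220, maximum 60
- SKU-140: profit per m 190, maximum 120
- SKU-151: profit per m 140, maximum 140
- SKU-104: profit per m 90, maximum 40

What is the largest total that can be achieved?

138700

Highest profit per m first: SKU-156 300 > SKU-136 280 > SKU-102 220 > SKU-140 190 > SKU-129 150 > SKU-151 140 > SKU-104 90 > SKU-123 40.
SKU-156: +170 to 170 (cap) — 530 left.
SKU-136: +40 to 40 (cap) — 490 left.
SKU-102: +60 to 60 (cap) — 430 left.
Give SKU-140 120 to hit its cap of 120 — 310 left.
Give SKU-129 110 to hit its cap of 110 — 200 left.
SKU-151 takes 140 to reach its cap of 140 — 60 left.
SKU-104: +40 to 40 (cap) — 20 left.
SKU-123 has room for 60 but only 20 remain, so it gets 20.
Total = 280×40 + 40×20 + 150×110 + 300×170 + 220×60 + 190×120 + 140×140 + 90×40 = 138700.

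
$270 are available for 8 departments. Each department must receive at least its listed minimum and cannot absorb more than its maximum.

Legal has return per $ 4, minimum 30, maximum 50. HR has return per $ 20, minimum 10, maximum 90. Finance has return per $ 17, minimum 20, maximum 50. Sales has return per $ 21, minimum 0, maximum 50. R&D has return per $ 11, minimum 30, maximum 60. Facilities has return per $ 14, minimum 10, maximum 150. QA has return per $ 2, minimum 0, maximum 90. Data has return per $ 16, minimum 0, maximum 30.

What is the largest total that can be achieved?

Meeting every minimum uses 30+10+20+0+30+10+0+0 = 100 $, leaving 170.
Highest return per $ first: Sales 21 > HR 20 > Finance 17 > Data 16 > Facilities 14 > R&D 11 > Legal 4 > QA 2.
Sales: +50 to 50 (cap) ; 120 left.
HR takes 80 more to reach its cap of 90 ; 40 left.
Finance takes 30 more to reach its cap of 50 ; 10 left.
Only 10 left; Data takes them to reach 10.
Total = 4×30 + 20×90 + 17×50 + 21×50 + 11×30 + 14×10 + 16×10 = 4450.

4450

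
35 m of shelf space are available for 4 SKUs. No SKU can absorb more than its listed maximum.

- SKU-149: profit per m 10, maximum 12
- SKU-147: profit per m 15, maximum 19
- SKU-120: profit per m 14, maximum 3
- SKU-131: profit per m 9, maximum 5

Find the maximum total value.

Rank by profit per m: SKU-147 15 > SKU-120 14 > SKU-149 10 > SKU-131 9.
SKU-147: +19 to 19 (cap) ; 16 left.
Give SKU-120 3 to hit its cap of 3 ; 13 left.
SKU-149 takes 12 to reach its cap of 12 ; 1 left.
Only 1 left; SKU-131 takes them to reach 1.
Total = 10×12 + 15×19 + 14×3 + 9×1 = 456.

456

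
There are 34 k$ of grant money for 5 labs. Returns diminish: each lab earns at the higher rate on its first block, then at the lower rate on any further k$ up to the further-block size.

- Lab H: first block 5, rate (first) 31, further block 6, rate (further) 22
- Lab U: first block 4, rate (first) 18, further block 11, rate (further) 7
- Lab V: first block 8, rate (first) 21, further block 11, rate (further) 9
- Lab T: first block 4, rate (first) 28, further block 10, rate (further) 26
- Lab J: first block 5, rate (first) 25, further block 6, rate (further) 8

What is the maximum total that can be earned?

Treat each block as its own option and order by rate: Lab H/first 31 > Lab T/first 28 > Lab T/second 26 > Lab J/first 25 > Lab H/second 22 > Lab V/first 21 > Lab U/first 18 > Lab V/second 9 > Lab J/second 8 > Lab U/second 7.
Lab H first at 31: fill all 5 → 29 left.
Lab T first at 28: fill all 4 → 25 left.
Lab T second at 26: fill all 10 → 15 left.
Lab J first at 25: fill all 5 → 10 left.
Fill Lab H second block (6 at 22) → 4 left.
Lab V/first: +4 of 8 at 21; pool empty.
Total = 31×5 + 28×4 + 26×10 + 25×5 + 22×6 + 21×4 = 868.

868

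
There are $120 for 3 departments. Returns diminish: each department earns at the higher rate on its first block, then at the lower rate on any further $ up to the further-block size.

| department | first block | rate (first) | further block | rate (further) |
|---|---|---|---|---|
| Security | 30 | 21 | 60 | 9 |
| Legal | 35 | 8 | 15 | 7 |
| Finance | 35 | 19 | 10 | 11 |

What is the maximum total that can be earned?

1810

Order all 6 blocks by rate: Security/tier1 21 > Finance/tier1 19 > Finance/tier2 11 > Security/tier2 9 > Legal/tier1 8 > Legal/tier2 7.
Fill Security tier1 block (30 at 21) ; 90 left.
Finance tier1 at 19: fill all 35 ; 55 left.
Finance tier2 at 11: fill all 10 ; 45 left.
Security tier2 at 9: only 45 left, fill 45.
Total = 21×30 + 19×35 + 11×10 + 9×45 = 1810.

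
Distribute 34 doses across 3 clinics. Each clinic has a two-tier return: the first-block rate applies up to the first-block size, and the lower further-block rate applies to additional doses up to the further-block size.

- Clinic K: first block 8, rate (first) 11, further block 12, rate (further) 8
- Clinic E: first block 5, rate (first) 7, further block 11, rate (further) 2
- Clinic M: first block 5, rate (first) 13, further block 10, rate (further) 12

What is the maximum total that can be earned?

Order all 6 blocks by rate: Clinic M/tier1 13 > Clinic M/tier2 12 > Clinic K/tier1 11 > Clinic K/tier2 8 > Clinic E/tier1 7 > Clinic E/tier2 2.
Clinic M tier1 at 13: fill all 5 ; 29 left.
Fill Clinic M tier2 block (10 at 12) ; 19 left.
Clinic K tier1 at 11: fill all 8 ; 11 left.
11 remain; put them into Clinic K tier2 at 8.
Total = 13×5 + 12×10 + 11×8 + 8×11 = 361.

361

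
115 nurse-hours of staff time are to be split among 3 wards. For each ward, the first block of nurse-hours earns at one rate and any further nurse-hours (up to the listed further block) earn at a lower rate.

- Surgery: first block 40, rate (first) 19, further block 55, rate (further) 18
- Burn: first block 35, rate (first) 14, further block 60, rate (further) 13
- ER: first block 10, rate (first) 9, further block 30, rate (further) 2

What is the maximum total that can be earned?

2030

Order all 6 blocks by rate: Surgery/tier1 19 > Surgery/tier2 18 > Burn/tier1 14 > Burn/tier2 13 > ER/tier1 9 > ER/tier2 2.
Fill Surgery tier1 block (40 at 19) → 75 left.
Surgery tier2 at 18: fill all 55 → 20 left.
Burn/tier1: +20 of 35 at 14; pool empty.
Total = 19×40 + 18×55 + 14×20 = 2030.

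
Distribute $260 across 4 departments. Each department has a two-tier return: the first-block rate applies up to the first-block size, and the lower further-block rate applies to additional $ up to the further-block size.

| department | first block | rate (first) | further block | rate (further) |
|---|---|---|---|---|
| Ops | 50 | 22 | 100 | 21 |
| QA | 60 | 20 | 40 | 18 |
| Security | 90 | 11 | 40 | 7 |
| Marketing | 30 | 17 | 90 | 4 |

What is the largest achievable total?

Order all 8 blocks by rate: Ops/tier1 22 > Ops/tier2 21 > QA/tier1 20 > QA/tier2 18 > Marketing/tier1 17 > Security/tier1 11 > Security/tier2 7 > Marketing/tier2 4.
Fill Ops tier1 block (50 at 22) → 210 left.
Ops/tier2 (21): +100 → 110 left.
QA tier1 at 20: fill all 60 → 50 left.
Fill QA tier2 block (40 at 18) → 10 left.
10 remain; put them into Marketing tier1 at 17.
Total = 22×50 + 21×100 + 20×60 + 18×40 + 17×10 = 5290.

5290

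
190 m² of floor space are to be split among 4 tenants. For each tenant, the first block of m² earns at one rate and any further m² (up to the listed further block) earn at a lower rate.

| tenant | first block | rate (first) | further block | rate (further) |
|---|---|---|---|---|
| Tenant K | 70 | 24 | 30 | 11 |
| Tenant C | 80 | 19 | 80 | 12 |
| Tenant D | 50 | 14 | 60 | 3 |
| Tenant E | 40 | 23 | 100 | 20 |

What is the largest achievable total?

Rank every tier by rate: Tenant K/tier1 24 > Tenant E/tier1 23 > Tenant E/tier2 20 > Tenant C/tier1 19 > Tenant D/tier1 14 > Tenant C/tier2 12 > Tenant K/tier2 11 > Tenant D/tier2 3.
Tenant K/tier1 (24): +70 → 120 left.
Tenant E tier1 at 23: fill all 40 → 80 left.
Tenant E tier2 at 20: only 80 left, fill 80.
Total = 24×70 + 23×40 + 20×80 = 4200.

4200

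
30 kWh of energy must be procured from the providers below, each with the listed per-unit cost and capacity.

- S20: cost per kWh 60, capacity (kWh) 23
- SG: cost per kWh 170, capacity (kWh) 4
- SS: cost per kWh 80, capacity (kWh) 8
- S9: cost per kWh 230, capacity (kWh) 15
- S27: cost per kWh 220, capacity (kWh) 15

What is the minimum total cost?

Use providers in increasing cost order.
S20 at 60: take all 23 kWh — 7 still needed.
SS at 80: take 7 of its 8 — requirement met.
SG, S27, S9: unused.
Cost = 23×60 + 7×80 = 1940.

1940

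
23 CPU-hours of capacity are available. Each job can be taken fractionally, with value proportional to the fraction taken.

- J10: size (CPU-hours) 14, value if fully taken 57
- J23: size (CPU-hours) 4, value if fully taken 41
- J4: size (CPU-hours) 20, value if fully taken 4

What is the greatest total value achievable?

Sort by value density: J23 41/4≈10.2, J10 57/14≈4.07, J4 4/20≈0.2.
J23: take in full, 4 CPU-hours for value 41 → 19 left.
J10: take in full, 14 CPU-hours for value 57 → 5 left.
Fill the last 5 CPU-hours with part of J4: 5/20 of it earns 1.
Total value = 99.

99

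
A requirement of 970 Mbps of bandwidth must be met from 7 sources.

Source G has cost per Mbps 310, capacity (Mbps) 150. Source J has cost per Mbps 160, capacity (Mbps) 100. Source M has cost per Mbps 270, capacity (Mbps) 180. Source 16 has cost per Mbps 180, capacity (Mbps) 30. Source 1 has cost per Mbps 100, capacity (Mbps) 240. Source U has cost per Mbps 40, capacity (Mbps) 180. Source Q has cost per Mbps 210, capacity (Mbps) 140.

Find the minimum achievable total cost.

Use sources in increasing cost order.
Source U (40): use full 180 — 790 Mbps to go.
Take 240 from Source 1 at 100 — need 550 more.
Source J at 160: take all 100 Mbps — 450 still needed.
Source 16 at 180: take all 30 Mbps — 420 still needed.
Source Q (210): use full 140 — 280 Mbps to go.
Take 180 from Source M at 270 — need 100 more.
Source G (310): take the remaining 100 — done.
Cost = 180×40 + 240×100 + 100×160 + 30×180 + 140×210 + 180×270 + 100×310 = 161600.

161600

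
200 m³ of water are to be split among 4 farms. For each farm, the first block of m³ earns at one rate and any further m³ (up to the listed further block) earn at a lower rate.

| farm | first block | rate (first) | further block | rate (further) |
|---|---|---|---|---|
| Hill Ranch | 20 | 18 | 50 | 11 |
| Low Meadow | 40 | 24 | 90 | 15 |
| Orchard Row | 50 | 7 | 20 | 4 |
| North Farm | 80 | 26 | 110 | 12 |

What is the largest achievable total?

4300

Rank every tier by rate: North Farm/first 26 > Low Meadow/first 24 > Hill Ranch/first 18 > Low Meadow/second 15 > North Farm/second 12 > Hill Ranch/second 11 > Orchard Row/first 7 > Orchard Row/second 4.
Fill North Farm first block (80 at 26) → 120 left.
Low Meadow/first (24): +40 → 80 left.
Hill Ranch first at 18: fill all 20 → 60 left.
Low Meadow second at 15: only 60 left, fill 60.
Total = 26×80 + 24×40 + 18×20 + 15×60 = 4300.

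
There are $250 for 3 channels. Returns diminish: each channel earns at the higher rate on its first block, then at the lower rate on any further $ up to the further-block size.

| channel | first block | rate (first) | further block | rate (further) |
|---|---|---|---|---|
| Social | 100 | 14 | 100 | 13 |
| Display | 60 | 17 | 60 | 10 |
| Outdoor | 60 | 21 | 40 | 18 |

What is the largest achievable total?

Order all 6 blocks by rate: Outdoor/T1 21 > Outdoor/T2 18 > Display/T1 17 > Social/T1 14 > Social/T2 13 > Display/T2 10.
Outdoor/T1 (21): +60 ; 190 left.
Outdoor/T2 (18): +40 ; 150 left.
Display T1 at 17: fill all 60 ; 90 left.
Social/T1: +90 of 100 at 14; pool empty.
Total = 21×60 + 18×40 + 17×60 + 14×90 = 4260.

4260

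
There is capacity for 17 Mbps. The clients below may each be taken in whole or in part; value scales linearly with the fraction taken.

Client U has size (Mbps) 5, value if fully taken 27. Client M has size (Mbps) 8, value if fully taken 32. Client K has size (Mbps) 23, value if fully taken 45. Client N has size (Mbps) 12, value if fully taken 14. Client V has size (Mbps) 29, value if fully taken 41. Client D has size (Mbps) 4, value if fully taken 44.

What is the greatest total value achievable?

Rank by value-to-size ratio: Client D 44/4≈11, Client U 27/5≈5.4, Client M 32/8≈4, Client K 45/23≈1.96, Client V 41/29≈1.41, Client N 14/12≈1.17.
All 4 Mbps of Client D fit (value 44) ; 13 remain.
All 5 Mbps of Client U fit (value 27) ; 8 remain.
All 8 Mbps of Client M fit (value 32) ; 0 remain.
Total value = 103.

103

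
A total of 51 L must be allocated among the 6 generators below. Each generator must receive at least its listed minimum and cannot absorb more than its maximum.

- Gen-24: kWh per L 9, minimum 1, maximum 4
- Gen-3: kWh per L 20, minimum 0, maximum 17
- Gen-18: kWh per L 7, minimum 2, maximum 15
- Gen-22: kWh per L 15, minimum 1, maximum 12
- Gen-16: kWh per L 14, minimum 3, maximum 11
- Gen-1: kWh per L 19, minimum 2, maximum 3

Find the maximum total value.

Meeting every minimum uses 1+0+2+1+3+2 = 9 L, leaving 42.
Rank by kWh per L: Gen-3 20 > Gen-1 19 > Gen-22 15 > Gen-16 14 > Gen-24 9 > Gen-18 7.
Gen-3: +17 to 17 (cap) ; 25 left.
Give Gen-1 1 more to hit its cap of 3 ; 24 left.
Gen-22: +11 to 12 (cap) ; 13 left.
Gen-16: +8 to 11 (cap) ; 5 left.
Gen-24: +3 to 4 (cap) ; 2 left.
Gen-18: +2 (room for 13) → 4. Pool exhausted.
Total = 9×4 + 20×17 + 7×4 + 15×12 + 14×11 + 19×3 = 795.

795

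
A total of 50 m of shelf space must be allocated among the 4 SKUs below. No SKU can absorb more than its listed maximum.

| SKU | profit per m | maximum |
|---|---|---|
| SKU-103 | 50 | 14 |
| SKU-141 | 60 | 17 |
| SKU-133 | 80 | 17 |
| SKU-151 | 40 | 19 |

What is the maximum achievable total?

Rank by profit per m: SKU-133 80 > SKU-141 60 > SKU-103 50 > SKU-151 40.
SKU-133 takes 17 to reach its cap of 17 ; 33 left.
SKU-141: +17 to 17 (cap) ; 16 left.
Give SKU-103 14 to hit its cap of 14 ; 2 left.
Only 2 left; SKU-151 takes them to reach 2.
Total = 50×14 + 60×17 + 80×17 + 40×2 = 3160.

3160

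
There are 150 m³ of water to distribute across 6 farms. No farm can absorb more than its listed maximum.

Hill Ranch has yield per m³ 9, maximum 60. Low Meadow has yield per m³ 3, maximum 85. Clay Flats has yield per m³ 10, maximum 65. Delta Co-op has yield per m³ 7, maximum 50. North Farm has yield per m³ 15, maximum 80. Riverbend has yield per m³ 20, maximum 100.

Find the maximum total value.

2750

Order the farms by yield per m³: Riverbend 20 > North Farm 15 > Clay Flats 10 > Hill Ranch 9 > Delta Co-op 7 > Low Meadow 3.
Give Riverbend 100 to hit its cap of 100 ; 50 left.
North Farm: +50 (room for 80) → 50. Pool exhausted.
Total = 15×50 + 20×100 = 2750.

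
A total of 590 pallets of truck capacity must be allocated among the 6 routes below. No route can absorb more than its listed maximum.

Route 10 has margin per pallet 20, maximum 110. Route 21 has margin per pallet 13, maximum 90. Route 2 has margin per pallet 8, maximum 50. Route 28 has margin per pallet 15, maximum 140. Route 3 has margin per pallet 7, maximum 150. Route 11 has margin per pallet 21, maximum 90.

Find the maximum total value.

8530

Rank by margin per pallet: Route 11 21 > Route 10 20 > Route 28 15 > Route 21 13 > Route 2 8 > Route 3 7.
Give Route 11 90 to hit its cap of 90 — 500 left.
Route 10 takes 110 to reach its cap of 110 — 390 left.
Route 28: +140 to 140 (cap) — 250 left.
Route 21: +90 to 90 (cap) — 160 left.
Route 2 takes 50 to reach its cap of 50 — 110 left.
Only 110 left; Route 3 takes them to reach 110.
Total = 20×110 + 13×90 + 8×50 + 15×140 + 7×110 + 21×90 = 8530.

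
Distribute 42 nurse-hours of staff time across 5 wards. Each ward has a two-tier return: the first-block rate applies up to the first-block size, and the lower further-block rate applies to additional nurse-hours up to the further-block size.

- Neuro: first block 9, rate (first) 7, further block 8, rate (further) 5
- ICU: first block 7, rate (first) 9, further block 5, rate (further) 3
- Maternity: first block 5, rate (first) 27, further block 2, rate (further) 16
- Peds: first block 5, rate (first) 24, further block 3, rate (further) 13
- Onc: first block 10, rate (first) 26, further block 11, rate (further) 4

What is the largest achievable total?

717

Rank every tier by rate: Maternity/T1 27 > Onc/T1 26 > Peds/T1 24 > Maternity/T2 16 > Peds/T2 13 > ICU/T1 9 > Neuro/T1 7 > Neuro/T2 5 > Onc/T2 4 > ICU/T2 3.
Maternity/T1 (27): +5 — 37 left.
Onc T1 at 26: fill all 10 — 27 left.
Peds/T1 (24): +5 — 22 left.
Maternity/T2 (16): +2 — 20 left.
Peds T2 at 13: fill all 3 — 17 left.
Fill ICU T1 block (7 at 9) — 10 left.
Neuro/T1 (7): +9 — 1 left.
Neuro/T2: +1 of 8 at 5; pool empty.
Total = 27×5 + 26×10 + 24×5 + 16×2 + 13×3 + 9×7 + 7×9 + 5×1 = 717.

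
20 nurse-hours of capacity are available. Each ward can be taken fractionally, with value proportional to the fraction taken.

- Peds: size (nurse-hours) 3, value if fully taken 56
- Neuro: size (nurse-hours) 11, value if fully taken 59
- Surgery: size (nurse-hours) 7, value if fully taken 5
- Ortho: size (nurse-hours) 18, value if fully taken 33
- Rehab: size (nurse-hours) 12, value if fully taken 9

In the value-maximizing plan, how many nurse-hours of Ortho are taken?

6

Rank by value-to-size ratio: Peds 56/3≈18.7, Neuro 59/11≈5.36, Ortho 33/18≈1.83, Rehab 9/12≈0.75, Surgery 5/7≈0.714.
Take all of Peds (3 nurse-hours, value 56) → 17 nurse-hours left.
All 11 nurse-hours of Neuro fit (value 59) → 6 remain.
6 nurse-hours left: a 6/18 share of Ortho gives 33×6/18 = 11.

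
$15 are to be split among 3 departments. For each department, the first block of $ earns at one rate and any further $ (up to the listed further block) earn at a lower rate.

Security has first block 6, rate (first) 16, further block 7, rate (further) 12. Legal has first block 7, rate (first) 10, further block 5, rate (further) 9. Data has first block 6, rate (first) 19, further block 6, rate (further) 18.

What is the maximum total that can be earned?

Rank every tier by rate: Data/tier1 19 > Data/tier2 18 > Security/tier1 16 > Security/tier2 12 > Legal/tier1 10 > Legal/tier2 9.
Data tier1 at 19: fill all 6 — 9 left.
Fill Data tier2 block (6 at 18) — 3 left.
Security tier1 at 16: only 3 left, fill 3.
Total = 19×6 + 18×6 + 16×3 = 270.

270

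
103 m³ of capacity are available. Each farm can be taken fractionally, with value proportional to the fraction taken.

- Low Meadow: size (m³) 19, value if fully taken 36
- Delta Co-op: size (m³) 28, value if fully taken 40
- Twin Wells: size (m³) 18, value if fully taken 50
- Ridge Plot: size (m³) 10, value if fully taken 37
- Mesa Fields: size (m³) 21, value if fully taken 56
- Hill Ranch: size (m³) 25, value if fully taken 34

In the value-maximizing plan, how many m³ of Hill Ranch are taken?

Rank by value-to-size ratio: Ridge Plot 37/10≈3.7, Twin Wells 50/18≈2.78, Mesa Fields 56/21≈2.67, Low Meadow 36/19≈1.89, Delta Co-op 40/28≈1.43, Hill Ranch 34/25≈1.36.
All 10 m³ of Ridge Plot fit (value 37) ; 93 remain.
Take all of Twin Wells (18 m³, value 50) ; 75 m³ left.
Take all of Mesa Fields (21 m³, value 56) ; 54 m³ left.
Take all of Low Meadow (19 m³, value 36) ; 35 m³ left.
All 28 m³ of Delta Co-op fit (value 40) ; 7 remain.
Fill the last 7 m³ with part of Hill Ranch: 7/25 of it earns 9.52.

7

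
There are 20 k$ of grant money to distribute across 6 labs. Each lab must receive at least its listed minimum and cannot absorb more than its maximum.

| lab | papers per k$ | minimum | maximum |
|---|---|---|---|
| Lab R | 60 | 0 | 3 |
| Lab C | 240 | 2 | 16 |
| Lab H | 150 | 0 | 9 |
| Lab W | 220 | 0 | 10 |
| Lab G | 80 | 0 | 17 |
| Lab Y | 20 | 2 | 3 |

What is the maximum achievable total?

4320

Meeting every minimum uses 0+2+0+0+0+2 = 4 k$, leaving 16.
Order the labs by papers per k$: Lab C 240 > Lab W 220 > Lab H 150 > Lab G 80 > Lab R 60 > Lab Y 20.
Lab C: +14 to 16 (cap) ; 2 left.
Lab W has room for 10 more but only 2 remain, so it gets 2.
Total = 240×16 + 220×2 + 20×2 = 4320.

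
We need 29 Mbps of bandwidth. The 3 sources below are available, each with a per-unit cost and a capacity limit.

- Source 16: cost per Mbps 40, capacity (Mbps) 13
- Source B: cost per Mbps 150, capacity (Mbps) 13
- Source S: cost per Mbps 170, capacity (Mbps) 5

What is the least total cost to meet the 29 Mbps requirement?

2980

Fill from the cheapest source first.
Take 13 from Source 16 at 40 → need 16 more.
Source B at 150: take all 13 Mbps → 3 still needed.
Source S at 170: take 3 of its 5 → requirement met.
Cost = 13×40 + 13×150 + 3×170 = 2980.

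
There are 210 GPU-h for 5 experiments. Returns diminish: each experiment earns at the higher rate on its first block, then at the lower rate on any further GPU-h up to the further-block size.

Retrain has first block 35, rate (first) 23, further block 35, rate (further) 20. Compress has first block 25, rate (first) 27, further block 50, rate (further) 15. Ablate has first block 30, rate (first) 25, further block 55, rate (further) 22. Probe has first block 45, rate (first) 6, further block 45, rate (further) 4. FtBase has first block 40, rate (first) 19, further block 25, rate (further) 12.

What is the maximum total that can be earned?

Order all 10 blocks by rate: Compress/first 27 > Ablate/first 25 > Retrain/first 23 > Ablate/second 22 > Retrain/second 20 > FtBase/first 19 > Compress/second 15 > FtBase/second 12 > Probe/first 6 > Probe/second 4.
Compress/first (27): +25 ; 185 left.
Ablate/first (25): +30 ; 155 left.
Retrain/first (23): +35 ; 120 left.
Fill Ablate second block (55 at 22) ; 65 left.
Retrain/second (20): +35 ; 30 left.
30 remain; put them into FtBase first at 19.
Total = 27×25 + 25×30 + 23×35 + 22×55 + 20×35 + 19×30 = 4710.

4710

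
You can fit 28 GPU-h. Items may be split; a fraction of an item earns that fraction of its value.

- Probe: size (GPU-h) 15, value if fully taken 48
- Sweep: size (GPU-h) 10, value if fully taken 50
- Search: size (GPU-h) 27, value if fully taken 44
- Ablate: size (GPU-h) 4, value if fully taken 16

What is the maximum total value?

110.8

Rank by value-to-size ratio: Sweep 50/10≈5, Ablate 16/4≈4, Probe 48/15≈3.2, Search 44/27≈1.63.
Sweep: take in full, 10 GPU-h for value 50 — 18 left.
All 4 GPU-h of Ablate fit (value 16) — 14 remain.
Only 14 GPU-h remain; take 14/15 of Probe for value 48×14/15 = 44.8.
Total value = 110.8.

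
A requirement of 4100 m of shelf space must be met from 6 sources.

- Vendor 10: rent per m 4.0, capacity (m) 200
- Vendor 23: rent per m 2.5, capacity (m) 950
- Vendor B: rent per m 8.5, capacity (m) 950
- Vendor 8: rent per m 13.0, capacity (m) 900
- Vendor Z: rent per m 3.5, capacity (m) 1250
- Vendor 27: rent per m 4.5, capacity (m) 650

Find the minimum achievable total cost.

Use sources in increasing cost order.
Take 950 from Vendor 23 at 2.5 — need 3150 more.
Take 1250 from Vendor Z at 3.5 — need 1900 more.
Vendor 10 at 4.0: take all 200 m — 1700 still needed.
Vendor 27 (4.5): use full 650 — 1050 m to go.
Vendor B (8.5): use full 950 — 100 m to go.
Take 100 from Vendor 8 at 13.0 to finish.
Cost = 950×2.5 + 1250×3.5 + 200×4.0 + 650×4.5 + 950×8.5 + 100×13.0 = 19850.

19850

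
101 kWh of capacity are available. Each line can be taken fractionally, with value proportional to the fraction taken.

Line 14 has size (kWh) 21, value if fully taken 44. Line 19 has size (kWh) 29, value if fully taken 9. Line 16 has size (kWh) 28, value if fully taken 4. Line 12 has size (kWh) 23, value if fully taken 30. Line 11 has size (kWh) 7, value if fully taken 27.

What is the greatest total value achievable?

113

Best value per unit of size first: Line 11 27/7≈3.86, Line 14 44/21≈2.1, Line 12 30/23≈1.3, Line 19 9/29≈0.31, Line 16 4/28≈0.143.
Take all of Line 11 (7 kWh, value 27) ; 94 kWh left.
Take all of Line 14 (21 kWh, value 44) ; 73 kWh left.
All 23 kWh of Line 12 fit (value 30) ; 50 remain.
All 29 kWh of Line 19 fit (value 9) ; 21 remain.
Only 21 kWh remain; take 21/28 of Line 16 for value 4×21/28 = 3.
Total value = 113.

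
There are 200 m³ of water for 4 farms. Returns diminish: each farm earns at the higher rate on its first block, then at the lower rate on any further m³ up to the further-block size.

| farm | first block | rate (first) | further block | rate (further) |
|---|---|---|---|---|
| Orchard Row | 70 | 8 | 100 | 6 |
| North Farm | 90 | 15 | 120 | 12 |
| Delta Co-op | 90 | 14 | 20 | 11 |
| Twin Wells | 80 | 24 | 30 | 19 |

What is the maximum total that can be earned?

3840

Treat each block as its own option and order by rate: Twin Wells/first 24 > Twin Wells/second 19 > North Farm/first 15 > Delta Co-op/first 14 > North Farm/second 12 > Delta Co-op/second 11 > Orchard Row/first 8 > Orchard Row/second 6.
Fill Twin Wells first block (80 at 24) — 120 left.
Fill Twin Wells second block (30 at 19) — 90 left.
North Farm/first (15): +90 — 0 left.
Total = 24×80 + 19×30 + 15×90 = 3840.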